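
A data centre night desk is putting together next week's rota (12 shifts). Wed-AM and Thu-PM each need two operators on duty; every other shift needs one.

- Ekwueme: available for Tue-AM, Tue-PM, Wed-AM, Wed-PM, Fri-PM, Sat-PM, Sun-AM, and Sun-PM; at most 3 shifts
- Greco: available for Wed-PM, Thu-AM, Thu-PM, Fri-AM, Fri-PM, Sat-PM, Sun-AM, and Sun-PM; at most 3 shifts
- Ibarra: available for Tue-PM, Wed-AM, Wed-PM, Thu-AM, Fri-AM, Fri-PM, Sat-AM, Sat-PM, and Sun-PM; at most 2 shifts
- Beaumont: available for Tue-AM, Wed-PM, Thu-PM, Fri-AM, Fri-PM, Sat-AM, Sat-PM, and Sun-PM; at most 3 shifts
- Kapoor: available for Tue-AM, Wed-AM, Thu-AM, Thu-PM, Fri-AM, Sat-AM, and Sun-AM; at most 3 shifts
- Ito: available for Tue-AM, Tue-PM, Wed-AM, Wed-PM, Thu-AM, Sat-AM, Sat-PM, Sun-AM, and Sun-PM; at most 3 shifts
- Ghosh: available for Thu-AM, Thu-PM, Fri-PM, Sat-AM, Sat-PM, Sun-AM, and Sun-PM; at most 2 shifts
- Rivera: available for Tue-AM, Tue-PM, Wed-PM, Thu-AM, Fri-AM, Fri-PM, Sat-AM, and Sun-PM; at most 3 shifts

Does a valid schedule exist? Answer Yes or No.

Yes

One valid schedule: Tue-AM→Ekwueme, Tue-PM→Ekwueme, Wed-AM→Ibarra+Kapoor, Wed-PM→Greco, Thu-AM→Greco, Thu-PM→Beaumont+Kapoor, Fri-AM→Greco, Fri-PM→Ibarra, Sat-AM→Beaumont, Sat-PM→Beaumont, Sun-AM→Ekwueme, Sun-PM→Ito.
Loads: Ekwueme 3/3, Greco 3/3, Ibarra 2/2, Beaumont 3/3, Kapoor 2/3, Ito 1/3, Ghosh 0/2, Rivera 0/3 — all within limits.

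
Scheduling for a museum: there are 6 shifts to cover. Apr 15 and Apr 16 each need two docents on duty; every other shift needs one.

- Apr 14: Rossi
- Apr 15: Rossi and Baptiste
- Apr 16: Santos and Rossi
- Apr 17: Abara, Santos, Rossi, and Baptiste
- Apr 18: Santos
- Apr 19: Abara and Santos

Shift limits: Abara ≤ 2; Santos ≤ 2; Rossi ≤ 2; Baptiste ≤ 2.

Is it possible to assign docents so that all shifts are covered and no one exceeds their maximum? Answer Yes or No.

Total capacity is 8 and 8 slots are needed, so capacity alone doesn't rule it out.
Shifts {Apr 14, Apr 15, Apr 16} need 5 worker-slots in total, but the docents available for any of those shifts (Santos, Rossi, and Baptiste) can supply at most 4 among them. So no valid schedule exists.

No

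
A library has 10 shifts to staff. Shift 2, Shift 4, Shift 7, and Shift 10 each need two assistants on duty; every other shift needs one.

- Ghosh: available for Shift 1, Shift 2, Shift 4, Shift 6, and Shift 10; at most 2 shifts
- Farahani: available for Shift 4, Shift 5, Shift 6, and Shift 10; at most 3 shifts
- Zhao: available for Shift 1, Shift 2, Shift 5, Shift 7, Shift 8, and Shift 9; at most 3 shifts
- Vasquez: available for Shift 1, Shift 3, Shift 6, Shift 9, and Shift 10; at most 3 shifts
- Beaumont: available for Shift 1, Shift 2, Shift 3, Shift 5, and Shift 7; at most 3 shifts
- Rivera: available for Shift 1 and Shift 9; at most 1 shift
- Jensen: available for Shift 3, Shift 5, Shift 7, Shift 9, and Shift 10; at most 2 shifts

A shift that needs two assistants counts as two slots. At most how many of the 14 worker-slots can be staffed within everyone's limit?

Total capacity across all assistants is 2+3+3+3+3+1+2 = 17, and 14 slots are needed, so at most 14 can be filled.
An assignment achieving 14: Shift 1→Beaumont, Shift 2→Ghosh+Zhao, Shift 3→Vasquez, Shift 4→Ghosh+Farahani, Shift 5→Farahani, Shift 6→Farahani, Shift 7→Zhao+Beaumont, Shift 8→Zhao, Shift 9→Vasquez, Shift 10→Vasquez+Jensen.
Loads: Ghosh 2/2, Farahani 3/3, Zhao 3/3, Vasquez 3/3, Beaumont 2/3, Rivera 0/1, Jensen 1/2.

14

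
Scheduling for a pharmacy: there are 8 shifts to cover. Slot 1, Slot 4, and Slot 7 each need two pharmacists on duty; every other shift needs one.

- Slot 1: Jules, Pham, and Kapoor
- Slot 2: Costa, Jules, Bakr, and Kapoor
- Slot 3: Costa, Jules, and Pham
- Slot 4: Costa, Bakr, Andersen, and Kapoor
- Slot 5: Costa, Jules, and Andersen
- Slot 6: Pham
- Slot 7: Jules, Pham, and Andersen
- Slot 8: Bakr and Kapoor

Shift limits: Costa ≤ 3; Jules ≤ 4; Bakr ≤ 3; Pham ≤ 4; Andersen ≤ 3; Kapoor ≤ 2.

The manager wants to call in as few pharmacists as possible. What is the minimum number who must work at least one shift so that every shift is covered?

4

11 slots to fill and no one can take more than 4, so at least ⌈11/4⌉ = 3 pharmacists are needed.
Shifts {Slot 1, Slot 4, Slot 7, Slot 8} need 7 slots, but among the pharmacists available for them (Costa, Jules, Bakr, Pham, Andersen, and Kapoor) any 3 together supply at most 6. So 3 pharmacists are not enough.
Costa, Jules, Bakr, and Pham alone can cover everything: Slot 1→Jules+Pham, Slot 2→Costa, Slot 3→Jules, Slot 4→Costa+Bakr, Slot 5→Costa, Slot 6→Pham, Slot 7→Jules+Pham, Slot 8→Bakr.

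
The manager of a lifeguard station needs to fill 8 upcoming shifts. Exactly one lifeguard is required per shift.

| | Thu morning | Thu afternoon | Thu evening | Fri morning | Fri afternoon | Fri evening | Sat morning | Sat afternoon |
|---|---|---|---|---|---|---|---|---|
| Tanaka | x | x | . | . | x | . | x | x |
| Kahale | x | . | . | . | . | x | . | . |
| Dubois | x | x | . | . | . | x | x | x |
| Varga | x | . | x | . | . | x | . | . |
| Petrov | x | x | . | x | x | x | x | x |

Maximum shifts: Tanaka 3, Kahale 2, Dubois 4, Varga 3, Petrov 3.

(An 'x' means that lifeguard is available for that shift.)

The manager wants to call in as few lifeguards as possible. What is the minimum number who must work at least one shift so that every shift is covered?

3

8 slots to fill and no one can take more than 4, so at least ⌈8/4⌉ = 2 lifeguards are needed.
Any 2 lifeguards together have capacity at most 4+3 = 7 < 8 slots, so 2 can never suffice.
Tanaka, Varga, and Petrov alone can cover everything: Thu morning→Varga, Thu afternoon→Tanaka, Thu evening→Varga, Fri morning→Petrov, Fri afternoon→Tanaka, Fri evening→Varga, Sat morning→Tanaka, Sat afternoon→Petrov.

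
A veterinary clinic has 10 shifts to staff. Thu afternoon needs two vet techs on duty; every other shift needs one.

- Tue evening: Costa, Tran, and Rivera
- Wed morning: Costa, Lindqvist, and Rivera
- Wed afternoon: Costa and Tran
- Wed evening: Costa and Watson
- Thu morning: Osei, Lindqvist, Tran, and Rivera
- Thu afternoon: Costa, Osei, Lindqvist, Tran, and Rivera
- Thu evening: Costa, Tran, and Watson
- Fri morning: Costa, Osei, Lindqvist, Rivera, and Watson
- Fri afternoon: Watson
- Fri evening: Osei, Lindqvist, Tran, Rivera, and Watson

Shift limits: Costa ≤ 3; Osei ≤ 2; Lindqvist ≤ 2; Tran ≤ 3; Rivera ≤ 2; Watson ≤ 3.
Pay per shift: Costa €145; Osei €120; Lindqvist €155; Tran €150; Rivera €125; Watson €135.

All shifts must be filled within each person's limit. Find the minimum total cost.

Fri afternoon can only be covered by Watson, so that assignment is forced.
Picking the cheapest available vet tech for each shift independently would cost €1405, but that ignores the shift limits.
An optimal schedule: Tue evening→Rivera, Wed morning→Rivera, Wed afternoon→Costa, Wed evening→Watson, Thu morning→Osei, Thu afternoon→Costa+Tran, Thu evening→Watson, Fri morning→Costa, Fri afternoon→Watson, Fri evening→Osei.
Total: 125 + 125 + 145 + 135 + 120 + 145 + 150 + 135 + 145 + 135 + 120 = €1480.

€1480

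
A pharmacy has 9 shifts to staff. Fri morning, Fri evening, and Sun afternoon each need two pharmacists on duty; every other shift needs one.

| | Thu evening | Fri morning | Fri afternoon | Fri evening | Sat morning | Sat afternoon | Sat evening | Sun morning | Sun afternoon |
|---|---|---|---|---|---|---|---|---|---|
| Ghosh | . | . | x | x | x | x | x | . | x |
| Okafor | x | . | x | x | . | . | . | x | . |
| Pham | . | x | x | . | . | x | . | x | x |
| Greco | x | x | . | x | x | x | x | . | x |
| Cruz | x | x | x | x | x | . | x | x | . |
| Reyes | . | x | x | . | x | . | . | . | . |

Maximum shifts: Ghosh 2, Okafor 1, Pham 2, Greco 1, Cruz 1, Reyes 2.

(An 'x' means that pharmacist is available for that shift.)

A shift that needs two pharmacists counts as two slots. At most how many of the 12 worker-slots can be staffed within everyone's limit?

Total capacity across all pharmacists is 2+1+2+1+1+2 = 9, and 12 slots are needed, so at most 9 can be filled.
An assignment achieving 9: Thu evening→Okafor, Fri morning→Cruz+Reyes, Sat morning→Reyes, Sat afternoon→Ghosh, Sat evening→Ghosh, Sun morning→Pham, Sun afternoon→Pham+Greco.
Loads: Ghosh 2/2, Okafor 1/1, Pham 2/2, Greco 1/1, Cruz 1/1, Reyes 2/2.

9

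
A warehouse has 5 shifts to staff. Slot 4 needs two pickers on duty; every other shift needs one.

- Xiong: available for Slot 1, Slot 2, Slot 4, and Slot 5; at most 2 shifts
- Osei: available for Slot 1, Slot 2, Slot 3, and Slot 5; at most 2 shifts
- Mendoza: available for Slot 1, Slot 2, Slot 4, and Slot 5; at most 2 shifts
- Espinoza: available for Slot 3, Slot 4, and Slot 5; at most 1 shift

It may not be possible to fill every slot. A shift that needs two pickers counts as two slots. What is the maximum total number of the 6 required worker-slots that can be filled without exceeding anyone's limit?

6

Total capacity across all pickers is 2+2+2+1 = 7, and 6 slots are needed, so at most 6 can be filled.
An assignment achieving 6: Slot 1→Xiong, Slot 2→Xiong, Slot 3→Osei, Slot 4→Mendoza+Espinoza, Slot 5→Osei.
Loads: Xiong 2/2, Osei 2/2, Mendoza 1/2, Espinoza 1/1.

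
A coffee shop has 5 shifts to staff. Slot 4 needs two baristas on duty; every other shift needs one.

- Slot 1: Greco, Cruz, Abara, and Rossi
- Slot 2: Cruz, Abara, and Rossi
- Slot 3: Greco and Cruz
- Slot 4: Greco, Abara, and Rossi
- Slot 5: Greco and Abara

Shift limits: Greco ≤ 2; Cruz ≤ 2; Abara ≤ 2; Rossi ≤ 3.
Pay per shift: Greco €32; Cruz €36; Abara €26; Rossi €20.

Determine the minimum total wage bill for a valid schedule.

Picking the cheapest available barista for each shift independently would cost €144, and that bound is achievable.
An optimal schedule: Slot 1→Rossi, Slot 2→Rossi, Slot 3→Greco, Slot 4→Rossi+Abara, Slot 5→Abara.
Total: 20 + 20 + 32 + 20 + 26 + 26 = €144.

€144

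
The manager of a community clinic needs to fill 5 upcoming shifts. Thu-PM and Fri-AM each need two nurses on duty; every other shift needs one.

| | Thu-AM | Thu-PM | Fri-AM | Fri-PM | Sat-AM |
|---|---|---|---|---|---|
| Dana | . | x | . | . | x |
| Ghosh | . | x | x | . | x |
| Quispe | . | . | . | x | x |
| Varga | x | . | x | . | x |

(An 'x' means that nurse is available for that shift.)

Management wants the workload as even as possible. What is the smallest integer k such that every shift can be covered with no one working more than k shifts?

2

With 4 nurses and 7 worker-slots to fill, someone must work at least ⌈7/4⌉ = 2 shifts, so k ≥ 2.
k = 2 works: Thu-AM→Varga, Thu-PM→Dana+Ghosh, Fri-AM→Ghosh+Varga, Fri-PM→Quispe, Sat-AM→Dana.
Loads: Dana 2, Ghosh 2, Quispe 1, Varga 2 — all ≤ 2.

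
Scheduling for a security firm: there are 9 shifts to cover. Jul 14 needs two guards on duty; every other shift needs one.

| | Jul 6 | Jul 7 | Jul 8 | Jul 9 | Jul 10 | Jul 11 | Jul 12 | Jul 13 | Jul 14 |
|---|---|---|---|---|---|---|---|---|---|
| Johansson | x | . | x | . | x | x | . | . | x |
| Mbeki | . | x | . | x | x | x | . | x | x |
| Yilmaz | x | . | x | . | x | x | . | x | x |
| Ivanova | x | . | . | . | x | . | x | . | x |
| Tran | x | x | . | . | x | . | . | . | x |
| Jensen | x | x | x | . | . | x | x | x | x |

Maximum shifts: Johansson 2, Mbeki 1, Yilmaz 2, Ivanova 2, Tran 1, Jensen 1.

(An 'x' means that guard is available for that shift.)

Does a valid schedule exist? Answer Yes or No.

Total capacity is 2+1+2+2+1+1 = 9 but 10 worker-slots are needed — infeasible.

No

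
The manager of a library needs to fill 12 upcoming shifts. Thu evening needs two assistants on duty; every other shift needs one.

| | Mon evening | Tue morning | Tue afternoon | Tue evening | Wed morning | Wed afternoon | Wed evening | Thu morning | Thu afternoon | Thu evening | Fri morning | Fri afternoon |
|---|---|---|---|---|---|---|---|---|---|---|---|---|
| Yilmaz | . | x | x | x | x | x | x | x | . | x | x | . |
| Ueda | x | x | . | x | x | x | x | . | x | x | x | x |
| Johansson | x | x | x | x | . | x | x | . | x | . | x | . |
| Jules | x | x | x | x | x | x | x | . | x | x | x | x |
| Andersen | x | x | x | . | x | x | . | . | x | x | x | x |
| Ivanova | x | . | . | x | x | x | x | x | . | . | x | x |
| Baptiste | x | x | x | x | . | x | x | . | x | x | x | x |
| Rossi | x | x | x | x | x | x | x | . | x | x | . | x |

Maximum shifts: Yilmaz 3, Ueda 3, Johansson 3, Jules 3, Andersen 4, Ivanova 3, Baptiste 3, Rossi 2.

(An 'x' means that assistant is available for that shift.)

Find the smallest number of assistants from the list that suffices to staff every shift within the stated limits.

13 slots to fill and no one can take more than 4, so at least ⌈13/4⌉ = 4 assistants are needed.
Yilmaz, Ueda, Johansson, and Andersen alone can cover everything: Mon evening→Ueda, Tue morning→Johansson, Tue afternoon→Yilmaz, Tue evening→Yilmaz, Wed morning→Andersen, Wed afternoon→Andersen, Wed evening→Johansson, Thu morning→Yilmaz, Thu afternoon→Johansson, Thu evening→Ueda+Andersen, Fri morning→Andersen, Fri afternoon→Ueda.

4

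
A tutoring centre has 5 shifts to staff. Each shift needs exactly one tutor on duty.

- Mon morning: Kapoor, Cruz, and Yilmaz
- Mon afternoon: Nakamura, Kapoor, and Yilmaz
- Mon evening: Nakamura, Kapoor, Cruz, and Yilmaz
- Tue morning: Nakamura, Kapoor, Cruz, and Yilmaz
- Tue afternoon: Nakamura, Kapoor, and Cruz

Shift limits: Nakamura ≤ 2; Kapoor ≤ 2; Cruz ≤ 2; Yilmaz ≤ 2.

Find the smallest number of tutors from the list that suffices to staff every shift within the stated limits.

3

5 slots to fill and no one can take more than 2, so at least ⌈5/2⌉ = 3 tutors are needed.
Nakamura, Kapoor, and Cruz alone can cover everything: Mon morning→Kapoor, Mon afternoon→Nakamura, Mon evening→Nakamura, Tue morning→Kapoor, Tue afternoon→Cruz.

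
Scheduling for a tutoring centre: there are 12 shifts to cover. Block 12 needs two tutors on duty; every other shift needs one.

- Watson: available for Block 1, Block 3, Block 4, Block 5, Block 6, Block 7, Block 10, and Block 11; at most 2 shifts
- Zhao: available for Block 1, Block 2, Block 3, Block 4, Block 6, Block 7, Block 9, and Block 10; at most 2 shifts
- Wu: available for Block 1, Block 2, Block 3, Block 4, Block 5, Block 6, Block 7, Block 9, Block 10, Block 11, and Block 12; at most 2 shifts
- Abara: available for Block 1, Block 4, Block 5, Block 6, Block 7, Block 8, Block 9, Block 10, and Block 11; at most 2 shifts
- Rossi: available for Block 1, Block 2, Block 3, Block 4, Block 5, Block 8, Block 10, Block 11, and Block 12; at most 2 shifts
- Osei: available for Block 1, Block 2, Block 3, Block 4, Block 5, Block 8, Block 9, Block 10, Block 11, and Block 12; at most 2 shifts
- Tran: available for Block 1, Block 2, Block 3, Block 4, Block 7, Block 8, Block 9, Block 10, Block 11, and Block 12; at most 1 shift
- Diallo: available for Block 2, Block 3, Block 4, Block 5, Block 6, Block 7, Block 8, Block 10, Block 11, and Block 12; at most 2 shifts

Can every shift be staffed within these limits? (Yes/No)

One valid schedule: Block 1→Wu, Block 2→Zhao, Block 3→Rossi, Block 4→Rossi, Block 5→Watson, Block 6→Watson, Block 7→Wu, Block 8→Abara, Block 9→Zhao, Block 10→Osei, Block 11→Abara, Block 12→Osei+Tran.
Loads: Watson 2/2, Zhao 2/2, Wu 2/2, Abara 2/2, Rossi 2/2, Osei 2/2, Tran 1/1, Diallo 0/2 — all within limits.

Yes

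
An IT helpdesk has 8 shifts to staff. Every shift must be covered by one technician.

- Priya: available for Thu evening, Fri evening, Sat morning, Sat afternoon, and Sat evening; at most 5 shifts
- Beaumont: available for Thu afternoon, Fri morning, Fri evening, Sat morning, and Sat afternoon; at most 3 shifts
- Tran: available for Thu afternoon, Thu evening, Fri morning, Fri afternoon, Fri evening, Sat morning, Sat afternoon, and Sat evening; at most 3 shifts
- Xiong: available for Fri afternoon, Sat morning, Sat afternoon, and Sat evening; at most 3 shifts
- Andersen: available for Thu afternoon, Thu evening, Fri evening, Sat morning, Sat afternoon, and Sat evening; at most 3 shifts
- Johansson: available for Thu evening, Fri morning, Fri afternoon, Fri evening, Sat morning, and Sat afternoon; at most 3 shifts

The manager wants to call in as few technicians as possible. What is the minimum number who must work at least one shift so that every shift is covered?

2

8 slots to fill and no one can take more than 5, so at least ⌈8/5⌉ = 2 technicians are needed.
Priya and Tran alone can cover everything: Thu afternoon→Tran, Thu evening→Priya, Fri morning→Tran, Fri afternoon→Tran, Fri evening→Priya, Sat morning→Priya, Sat afternoon→Priya, Sat evening→Priya.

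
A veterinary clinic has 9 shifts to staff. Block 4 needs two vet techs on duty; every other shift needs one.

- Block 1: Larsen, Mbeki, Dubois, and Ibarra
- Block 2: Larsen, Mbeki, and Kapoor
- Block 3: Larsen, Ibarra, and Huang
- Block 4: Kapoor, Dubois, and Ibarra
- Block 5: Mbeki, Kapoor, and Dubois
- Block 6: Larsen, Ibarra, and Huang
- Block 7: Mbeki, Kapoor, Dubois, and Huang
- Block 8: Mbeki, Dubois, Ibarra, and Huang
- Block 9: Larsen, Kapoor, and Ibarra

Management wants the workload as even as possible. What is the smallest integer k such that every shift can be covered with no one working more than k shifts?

With 6 vet techs and 10 worker-slots to fill, someone must work at least ⌈10/6⌉ = 2 shifts, so k ≥ 2.
k = 2 works: Block 1→Mbeki, Block 2→Larsen, Block 3→Larsen, Block 4→Kapoor+Dubois, Block 5→Mbeki, Block 6→Ibarra, Block 7→Dubois, Block 8→Ibarra, Block 9→Kapoor.
Loads: Larsen 2, Mbeki 2, Kapoor 2, Dubois 2, Ibarra 2, Huang 0 — all ≤ 2.

2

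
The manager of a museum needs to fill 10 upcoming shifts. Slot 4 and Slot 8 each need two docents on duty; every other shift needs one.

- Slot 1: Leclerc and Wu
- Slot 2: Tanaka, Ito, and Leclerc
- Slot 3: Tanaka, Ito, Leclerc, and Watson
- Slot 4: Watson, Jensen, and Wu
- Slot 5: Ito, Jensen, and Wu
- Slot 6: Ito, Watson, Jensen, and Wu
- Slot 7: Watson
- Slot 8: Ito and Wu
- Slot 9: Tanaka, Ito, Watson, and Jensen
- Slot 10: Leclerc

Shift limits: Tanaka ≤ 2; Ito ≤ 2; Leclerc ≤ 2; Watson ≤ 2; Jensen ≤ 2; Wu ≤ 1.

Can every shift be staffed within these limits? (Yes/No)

Total capacity is 2+2+2+2+2+1 = 11 but 12 worker-slots are needed — infeasible.

No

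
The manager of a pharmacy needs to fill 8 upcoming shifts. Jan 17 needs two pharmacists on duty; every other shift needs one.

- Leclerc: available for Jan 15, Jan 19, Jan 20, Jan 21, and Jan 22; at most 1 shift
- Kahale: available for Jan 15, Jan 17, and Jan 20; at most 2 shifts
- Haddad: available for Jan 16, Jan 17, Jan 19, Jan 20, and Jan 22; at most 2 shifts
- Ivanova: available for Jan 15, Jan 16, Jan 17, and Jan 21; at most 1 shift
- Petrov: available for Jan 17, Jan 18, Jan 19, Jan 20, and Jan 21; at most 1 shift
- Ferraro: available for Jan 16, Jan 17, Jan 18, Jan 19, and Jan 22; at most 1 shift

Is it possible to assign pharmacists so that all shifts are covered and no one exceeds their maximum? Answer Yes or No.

No

Total capacity is 1+2+2+1+1+1 = 8 but 9 worker-slots are needed — infeasible.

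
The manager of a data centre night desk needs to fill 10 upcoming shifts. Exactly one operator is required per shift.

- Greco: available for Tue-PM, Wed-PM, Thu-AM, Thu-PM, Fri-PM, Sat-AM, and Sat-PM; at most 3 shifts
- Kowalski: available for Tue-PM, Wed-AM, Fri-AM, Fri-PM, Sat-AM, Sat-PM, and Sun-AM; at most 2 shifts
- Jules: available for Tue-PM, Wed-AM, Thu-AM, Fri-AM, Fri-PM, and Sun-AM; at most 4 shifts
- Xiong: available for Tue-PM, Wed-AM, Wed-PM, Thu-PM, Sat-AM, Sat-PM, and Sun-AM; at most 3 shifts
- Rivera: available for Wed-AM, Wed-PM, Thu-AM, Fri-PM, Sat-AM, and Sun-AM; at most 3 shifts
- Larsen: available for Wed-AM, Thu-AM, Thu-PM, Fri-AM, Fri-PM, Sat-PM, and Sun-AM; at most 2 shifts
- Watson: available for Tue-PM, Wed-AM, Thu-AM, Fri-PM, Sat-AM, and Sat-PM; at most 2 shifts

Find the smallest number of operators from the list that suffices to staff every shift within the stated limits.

3

10 slots to fill and no one can take more than 4, so at least ⌈10/4⌉ = 3 operators are needed.
Greco, Jules, and Xiong alone can cover everything: Tue-PM→Xiong, Wed-AM→Jules, Wed-PM→Greco, Thu-AM→Greco, Thu-PM→Greco, Fri-AM→Jules, Fri-PM→Jules, Sat-AM→Xiong, Sat-PM→Xiong, Sun-AM→Jules.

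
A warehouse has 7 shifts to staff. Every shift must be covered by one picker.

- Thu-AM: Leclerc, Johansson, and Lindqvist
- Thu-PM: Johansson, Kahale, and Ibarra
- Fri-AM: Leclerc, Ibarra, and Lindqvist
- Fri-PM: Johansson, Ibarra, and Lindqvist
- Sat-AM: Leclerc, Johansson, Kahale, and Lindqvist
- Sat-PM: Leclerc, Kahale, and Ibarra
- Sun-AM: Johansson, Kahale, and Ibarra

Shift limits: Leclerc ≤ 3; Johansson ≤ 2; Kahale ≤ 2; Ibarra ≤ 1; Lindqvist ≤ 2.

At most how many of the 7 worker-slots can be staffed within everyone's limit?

7

Total capacity across all pickers is 3+2+2+1+2 = 10, and 7 slots are needed, so at most 7 can be filled.
An assignment achieving 7: Thu-AM→Leclerc, Thu-PM→Johansson, Fri-AM→Leclerc, Fri-PM→Johansson, Sat-AM→Kahale, Sat-PM→Leclerc, Sun-AM→Kahale.
Loads: Leclerc 3/3, Johansson 2/2, Kahale 2/2, Ibarra 0/1, Lindqvist 0/2.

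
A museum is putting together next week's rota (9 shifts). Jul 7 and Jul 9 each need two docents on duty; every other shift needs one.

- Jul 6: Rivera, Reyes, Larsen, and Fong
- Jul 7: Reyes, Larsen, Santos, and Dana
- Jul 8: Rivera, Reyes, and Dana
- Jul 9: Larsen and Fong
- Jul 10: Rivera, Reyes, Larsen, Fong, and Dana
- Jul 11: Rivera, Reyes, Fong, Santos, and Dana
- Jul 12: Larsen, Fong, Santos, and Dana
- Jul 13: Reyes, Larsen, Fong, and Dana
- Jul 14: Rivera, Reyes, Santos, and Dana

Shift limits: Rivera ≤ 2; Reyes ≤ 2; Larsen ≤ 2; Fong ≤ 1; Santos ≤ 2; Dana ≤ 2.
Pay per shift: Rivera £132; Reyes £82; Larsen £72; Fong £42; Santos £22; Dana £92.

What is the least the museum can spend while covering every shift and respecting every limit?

£842

Jul 9 can only be covered by Larsen and Fong, so that assignment is forced.
Picking the cheapest available docent for each shift independently would cost £482, but that ignores the shift limits.
An optimal schedule: Jul 6→Rivera, Jul 7→Santos+Dana, Jul 8→Rivera, Jul 9→Larsen+Fong, Jul 10→Dana, Jul 11→Santos, Jul 12→Larsen, Jul 13→Reyes, Jul 14→Reyes.
Total: 132 + 22 + 92 + 132 + 72 + 42 + 92 + 22 + 72 + 82 + 82 = £842.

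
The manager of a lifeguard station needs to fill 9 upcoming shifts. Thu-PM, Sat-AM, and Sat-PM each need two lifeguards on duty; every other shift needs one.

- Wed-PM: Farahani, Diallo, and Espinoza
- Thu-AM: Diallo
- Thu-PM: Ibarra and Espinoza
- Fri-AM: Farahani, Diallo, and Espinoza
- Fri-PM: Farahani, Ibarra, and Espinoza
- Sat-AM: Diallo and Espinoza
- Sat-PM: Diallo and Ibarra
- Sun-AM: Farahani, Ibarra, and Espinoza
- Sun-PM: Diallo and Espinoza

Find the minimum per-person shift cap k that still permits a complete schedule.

3

With 4 lifeguards and 12 worker-slots to fill, someone must work at least ⌈12/4⌉ = 3 shifts, so k ≥ 3.
k = 3 works: Wed-PM→Farahani, Thu-AM→Diallo, Thu-PM→Ibarra+Espinoza, Fri-AM→Farahani, Fri-PM→Farahani, Sat-AM→Diallo+Espinoza, Sat-PM→Diallo+Ibarra, Sun-AM→Ibarra, Sun-PM→Espinoza.
Loads: Farahani 3, Diallo 3, Ibarra 3, Espinoza 3 — all ≤ 3.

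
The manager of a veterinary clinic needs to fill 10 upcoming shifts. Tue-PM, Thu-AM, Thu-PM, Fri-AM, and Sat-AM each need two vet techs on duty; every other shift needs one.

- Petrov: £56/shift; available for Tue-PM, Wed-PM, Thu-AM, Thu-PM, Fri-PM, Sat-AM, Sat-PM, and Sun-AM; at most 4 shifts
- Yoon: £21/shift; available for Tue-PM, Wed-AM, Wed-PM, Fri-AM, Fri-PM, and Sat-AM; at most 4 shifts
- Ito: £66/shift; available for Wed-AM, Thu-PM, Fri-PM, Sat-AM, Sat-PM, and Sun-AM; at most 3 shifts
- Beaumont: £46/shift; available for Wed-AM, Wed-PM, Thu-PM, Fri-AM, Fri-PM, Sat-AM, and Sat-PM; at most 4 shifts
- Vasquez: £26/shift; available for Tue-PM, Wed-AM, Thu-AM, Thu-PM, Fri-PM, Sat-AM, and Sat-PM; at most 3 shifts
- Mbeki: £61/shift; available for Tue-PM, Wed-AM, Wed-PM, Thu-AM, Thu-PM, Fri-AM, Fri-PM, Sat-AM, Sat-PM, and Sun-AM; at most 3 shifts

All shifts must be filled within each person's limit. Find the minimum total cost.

Picking the cheapest available vet tech for each shift independently would cost £460, but that ignores the shift limits.
An optimal schedule: Tue-PM→Yoon+Vasquez, Wed-AM→Yoon, Wed-PM→Yoon, Thu-AM→Vasquez+Petrov, Thu-PM→Beaumont+Petrov, Fri-AM→Yoon+Beaumont, Fri-PM→Beaumont, Sat-AM→Beaumont+Petrov, Sat-PM→Vasquez, Sun-AM→Petrov.
Total: 21 + 26 + 21 + 21 + 26 + 56 + 46 + 56 + 21 + 46 + 46 + 46 + 56 + 26 + 56 = £570.

£570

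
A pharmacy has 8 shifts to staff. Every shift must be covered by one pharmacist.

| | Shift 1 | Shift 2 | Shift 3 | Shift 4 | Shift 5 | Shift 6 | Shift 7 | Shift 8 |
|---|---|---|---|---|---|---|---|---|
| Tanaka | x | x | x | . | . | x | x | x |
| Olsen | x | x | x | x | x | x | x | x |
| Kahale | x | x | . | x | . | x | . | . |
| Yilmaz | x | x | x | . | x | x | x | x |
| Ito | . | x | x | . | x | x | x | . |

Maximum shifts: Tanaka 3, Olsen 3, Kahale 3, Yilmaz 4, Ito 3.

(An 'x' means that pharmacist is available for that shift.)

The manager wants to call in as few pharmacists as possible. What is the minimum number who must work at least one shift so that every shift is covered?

3

8 slots to fill and no one can take more than 4, so at least ⌈8/4⌉ = 2 pharmacists are needed.
Any 2 pharmacists together have capacity at most 4+3 = 7 < 8 slots, so 2 can never suffice.
Tanaka, Olsen, and Kahale alone can cover everything: Shift 1→Olsen, Shift 2→Kahale, Shift 3→Tanaka, Shift 4→Olsen, Shift 5→Olsen, Shift 6→Kahale, Shift 7→Tanaka, Shift 8→Tanaka.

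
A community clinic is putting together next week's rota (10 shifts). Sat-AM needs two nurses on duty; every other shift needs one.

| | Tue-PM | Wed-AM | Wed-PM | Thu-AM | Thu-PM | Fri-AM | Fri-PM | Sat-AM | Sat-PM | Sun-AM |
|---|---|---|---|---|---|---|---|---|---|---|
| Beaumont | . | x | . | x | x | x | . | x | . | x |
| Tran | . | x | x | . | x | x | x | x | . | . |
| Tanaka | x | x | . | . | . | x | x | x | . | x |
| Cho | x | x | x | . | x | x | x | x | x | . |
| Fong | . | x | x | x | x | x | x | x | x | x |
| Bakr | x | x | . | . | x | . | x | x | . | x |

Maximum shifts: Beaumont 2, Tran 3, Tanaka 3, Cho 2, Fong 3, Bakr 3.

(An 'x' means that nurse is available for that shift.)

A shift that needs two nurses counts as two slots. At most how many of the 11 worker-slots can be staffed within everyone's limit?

Total capacity across all nurses is 2+3+3+2+3+3 = 16, and 11 slots are needed, so at most 11 can be filled.
An assignment achieving 11: Tue-PM→Tanaka, Wed-AM→Tanaka, Wed-PM→Tran, Thu-AM→Beaumont, Thu-PM→Tran, Fri-AM→Tran, Fri-PM→Tanaka, Sat-AM→Cho+Fong, Sat-PM→Cho, Sun-AM→Beaumont.
Loads: Beaumont 2/2, Tran 3/3, Tanaka 3/3, Cho 2/2, Fong 1/3, Bakr 0/3.

11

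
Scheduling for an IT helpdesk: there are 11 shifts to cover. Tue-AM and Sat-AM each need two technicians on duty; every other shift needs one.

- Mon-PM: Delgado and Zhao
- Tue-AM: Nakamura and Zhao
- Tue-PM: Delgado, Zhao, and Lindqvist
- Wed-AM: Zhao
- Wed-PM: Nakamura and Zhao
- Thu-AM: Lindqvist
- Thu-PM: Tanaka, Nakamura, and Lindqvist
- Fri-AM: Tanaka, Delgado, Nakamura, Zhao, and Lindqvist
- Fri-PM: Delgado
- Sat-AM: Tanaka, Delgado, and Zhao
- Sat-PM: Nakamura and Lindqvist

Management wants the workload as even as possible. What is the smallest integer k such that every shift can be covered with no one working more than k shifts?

3

With 5 technicians and 13 worker-slots to fill, someone must work at least ⌈13/5⌉ = 3 shifts, so k ≥ 3.
k = 3 works: Mon-PM→Delgado, Tue-AM→Nakamura+Zhao, Tue-PM→Delgado, Wed-AM→Zhao, Wed-PM→Nakamura, Thu-AM→Lindqvist, Thu-PM→Tanaka, Fri-AM→Tanaka, Fri-PM→Delgado, Sat-AM→Tanaka+Zhao, Sat-PM→Nakamura.
Loads: Tanaka 3, Delgado 3, Nakamura 3, Zhao 3, Lindqvist 1 — all ≤ 3.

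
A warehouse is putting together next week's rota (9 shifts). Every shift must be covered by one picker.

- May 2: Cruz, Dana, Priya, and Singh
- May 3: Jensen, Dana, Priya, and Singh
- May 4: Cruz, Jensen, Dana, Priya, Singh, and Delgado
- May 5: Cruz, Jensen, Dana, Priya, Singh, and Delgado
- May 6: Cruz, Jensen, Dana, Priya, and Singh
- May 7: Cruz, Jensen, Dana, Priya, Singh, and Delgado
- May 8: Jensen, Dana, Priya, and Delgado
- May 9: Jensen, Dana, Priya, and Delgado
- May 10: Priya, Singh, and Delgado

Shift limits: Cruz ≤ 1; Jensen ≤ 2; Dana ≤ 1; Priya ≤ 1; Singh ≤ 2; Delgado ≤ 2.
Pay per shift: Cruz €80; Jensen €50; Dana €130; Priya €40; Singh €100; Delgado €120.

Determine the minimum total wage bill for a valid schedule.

€790

Picking the cheapest available picker for each shift independently would cost €360, but that ignores the shift limits.
An optimal schedule: May 2→Cruz, May 3→Jensen, May 4→Singh, May 5→Delgado, May 6→Singh, May 7→Delgado, May 8→Jensen, May 9→Dana, May 10→Priya.
Total: 80 + 50 + 100 + 120 + 100 + 120 + 50 + 130 + 40 = €790.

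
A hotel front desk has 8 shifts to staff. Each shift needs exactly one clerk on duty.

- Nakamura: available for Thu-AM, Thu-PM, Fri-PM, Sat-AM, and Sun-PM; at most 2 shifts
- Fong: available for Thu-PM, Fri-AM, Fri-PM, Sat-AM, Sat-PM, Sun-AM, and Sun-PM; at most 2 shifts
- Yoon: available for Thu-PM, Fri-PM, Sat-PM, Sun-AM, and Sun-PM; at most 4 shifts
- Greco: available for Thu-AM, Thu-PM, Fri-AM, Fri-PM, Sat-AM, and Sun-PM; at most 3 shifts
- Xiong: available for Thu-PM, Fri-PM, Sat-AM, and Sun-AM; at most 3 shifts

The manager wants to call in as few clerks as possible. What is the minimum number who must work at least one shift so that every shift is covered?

3

8 slots to fill and no one can take more than 4, so at least ⌈8/4⌉ = 2 clerks are needed.
Any 2 clerks together have capacity at most 4+3 = 7 < 8 slots, so 2 can never suffice.
Nakamura, Fong, and Yoon alone can cover everything: Thu-AM→Nakamura, Thu-PM→Yoon, Fri-AM→Fong, Fri-PM→Yoon, Sat-AM→Nakamura, Sat-PM→Fong, Sun-AM→Yoon, Sun-PM→Yoon.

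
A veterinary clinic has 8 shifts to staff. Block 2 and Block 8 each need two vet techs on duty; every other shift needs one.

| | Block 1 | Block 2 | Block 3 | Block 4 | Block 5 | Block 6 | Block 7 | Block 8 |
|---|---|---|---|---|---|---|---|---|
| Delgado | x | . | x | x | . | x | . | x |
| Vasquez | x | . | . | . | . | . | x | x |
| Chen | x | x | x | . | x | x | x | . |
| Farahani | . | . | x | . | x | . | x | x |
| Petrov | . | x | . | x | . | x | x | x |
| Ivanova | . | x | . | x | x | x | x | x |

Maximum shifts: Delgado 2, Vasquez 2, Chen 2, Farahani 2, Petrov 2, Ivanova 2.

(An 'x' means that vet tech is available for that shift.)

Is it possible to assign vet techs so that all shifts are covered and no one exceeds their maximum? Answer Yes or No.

Yes

One valid schedule: Block 1→Delgado, Block 2→Chen+Petrov, Block 3→Delgado, Block 4→Petrov, Block 5→Chen, Block 6→Ivanova, Block 7→Vasquez, Block 8→Vasquez+Farahani.
Loads: Delgado 2/2, Vasquez 2/2, Chen 2/2, Farahani 1/2, Petrov 2/2, Ivanova 1/2 — all within limits.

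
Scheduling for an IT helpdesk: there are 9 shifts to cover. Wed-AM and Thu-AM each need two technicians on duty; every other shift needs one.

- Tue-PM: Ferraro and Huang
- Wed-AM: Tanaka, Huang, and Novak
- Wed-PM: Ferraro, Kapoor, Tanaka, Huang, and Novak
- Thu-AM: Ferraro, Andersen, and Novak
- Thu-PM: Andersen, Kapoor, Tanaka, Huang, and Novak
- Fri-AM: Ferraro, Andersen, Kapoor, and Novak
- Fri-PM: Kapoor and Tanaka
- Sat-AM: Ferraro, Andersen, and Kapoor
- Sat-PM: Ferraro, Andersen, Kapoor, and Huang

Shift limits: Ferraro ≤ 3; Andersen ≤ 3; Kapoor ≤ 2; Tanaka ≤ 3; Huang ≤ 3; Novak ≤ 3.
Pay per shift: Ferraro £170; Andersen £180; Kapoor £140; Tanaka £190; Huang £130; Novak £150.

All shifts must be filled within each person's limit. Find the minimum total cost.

£1630

Picking the cheapest available technician for each shift independently would cost £1540, but that ignores the shift limits.
An optimal schedule: Tue-PM→Huang, Wed-AM→Huang+Novak, Wed-PM→Ferraro, Thu-AM→Novak+Ferraro, Thu-PM→Huang, Fri-AM→Novak, Fri-PM→Kapoor, Sat-AM→Kapoor, Sat-PM→Ferraro.
Total: 130 + 130 + 150 + 170 + 150 + 170 + 130 + 150 + 140 + 140 + 170 = £1630.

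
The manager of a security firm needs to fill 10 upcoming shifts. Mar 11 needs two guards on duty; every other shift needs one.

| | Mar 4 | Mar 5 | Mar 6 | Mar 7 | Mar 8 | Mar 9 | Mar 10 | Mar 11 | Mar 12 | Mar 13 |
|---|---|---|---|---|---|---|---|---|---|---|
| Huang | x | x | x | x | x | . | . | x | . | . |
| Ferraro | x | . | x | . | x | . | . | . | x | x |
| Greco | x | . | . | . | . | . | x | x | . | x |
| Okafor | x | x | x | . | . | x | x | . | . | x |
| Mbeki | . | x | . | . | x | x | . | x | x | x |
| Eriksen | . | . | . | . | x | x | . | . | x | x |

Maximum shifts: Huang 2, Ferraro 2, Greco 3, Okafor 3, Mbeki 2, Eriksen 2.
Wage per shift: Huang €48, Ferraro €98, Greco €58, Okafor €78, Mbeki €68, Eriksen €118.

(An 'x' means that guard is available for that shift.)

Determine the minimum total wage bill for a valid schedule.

Mar 7 can only be covered by Huang, so that assignment is forced.
Picking the cheapest available guard for each shift independently would cost €598, but that ignores the shift limits.
An optimal schedule: Mar 4→Greco, Mar 5→Huang, Mar 6→Okafor, Mar 7→Huang, Mar 8→Ferraro, Mar 9→Okafor, Mar 10→Greco, Mar 11→Greco+Mbeki, Mar 12→Mbeki, Mar 13→Okafor.
Total: 58 + 48 + 78 + 48 + 98 + 78 + 58 + 58 + 68 + 68 + 78 = €738.

€738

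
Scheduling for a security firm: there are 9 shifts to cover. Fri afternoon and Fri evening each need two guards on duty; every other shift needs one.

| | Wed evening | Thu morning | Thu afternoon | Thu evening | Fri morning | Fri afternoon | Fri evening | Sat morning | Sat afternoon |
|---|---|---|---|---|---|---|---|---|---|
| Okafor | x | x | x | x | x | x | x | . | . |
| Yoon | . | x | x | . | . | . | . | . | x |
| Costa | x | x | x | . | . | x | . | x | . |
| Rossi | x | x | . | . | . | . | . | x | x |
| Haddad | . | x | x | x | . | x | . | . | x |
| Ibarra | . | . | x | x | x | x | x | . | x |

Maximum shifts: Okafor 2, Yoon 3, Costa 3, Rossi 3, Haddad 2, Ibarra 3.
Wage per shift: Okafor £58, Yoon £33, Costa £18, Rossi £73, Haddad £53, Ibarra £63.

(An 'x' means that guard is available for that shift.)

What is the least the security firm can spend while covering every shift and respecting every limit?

£438

Fri evening can only be covered by Okafor and Ibarra, so that assignment is forced.
Picking the cheapest available guard for each shift independently would cost £408, but that ignores the shift limits.
An optimal schedule: Wed evening→Costa, Thu morning→Yoon, Thu afternoon→Yoon, Thu evening→Haddad, Fri morning→Okafor, Fri afternoon→Costa+Haddad, Fri evening→Okafor+Ibarra, Sat morning→Costa, Sat afternoon→Yoon.
Total: 18 + 33 + 33 + 53 + 58 + 18 + 53 + 58 + 63 + 18 + 33 = £438.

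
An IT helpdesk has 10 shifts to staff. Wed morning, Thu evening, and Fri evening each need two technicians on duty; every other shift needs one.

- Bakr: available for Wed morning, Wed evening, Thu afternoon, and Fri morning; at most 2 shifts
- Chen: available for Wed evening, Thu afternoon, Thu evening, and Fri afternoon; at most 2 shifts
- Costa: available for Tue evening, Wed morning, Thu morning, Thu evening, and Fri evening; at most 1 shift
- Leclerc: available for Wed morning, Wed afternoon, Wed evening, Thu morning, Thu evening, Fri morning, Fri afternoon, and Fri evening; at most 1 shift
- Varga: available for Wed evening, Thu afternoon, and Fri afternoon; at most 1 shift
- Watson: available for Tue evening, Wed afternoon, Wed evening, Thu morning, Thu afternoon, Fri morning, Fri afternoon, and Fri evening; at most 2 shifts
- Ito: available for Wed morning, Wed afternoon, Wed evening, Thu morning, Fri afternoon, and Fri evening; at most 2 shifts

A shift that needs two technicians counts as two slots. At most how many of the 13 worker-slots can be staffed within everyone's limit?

11

Total capacity across all technicians is 2+2+1+1+1+2+2 = 11, and 13 slots are needed, so at most 11 can be filled.
An assignment achieving 11: Tue evening→Costa, Wed morning→Bakr+Ito, Wed afternoon→Leclerc, Thu morning→Watson, Thu afternoon→Chen, Thu evening→Chen, Fri morning→Bakr, Fri afternoon→Varga, Fri evening→Watson+Ito.
Loads: Bakr 2/2, Chen 2/2, Costa 1/1, Leclerc 1/1, Varga 1/1, Watson 2/2, Ito 2/2.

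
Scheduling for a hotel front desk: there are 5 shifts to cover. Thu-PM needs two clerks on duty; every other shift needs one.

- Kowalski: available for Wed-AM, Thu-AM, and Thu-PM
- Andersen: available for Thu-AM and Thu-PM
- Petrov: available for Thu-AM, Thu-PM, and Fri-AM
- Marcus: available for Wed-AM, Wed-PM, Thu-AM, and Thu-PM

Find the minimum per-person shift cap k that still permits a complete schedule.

With 4 clerks and 6 worker-slots to fill, someone must work at least ⌈6/4⌉ = 2 shifts, so k ≥ 2.
k = 2 works: Wed-AM→Kowalski, Wed-PM→Marcus, Thu-AM→Kowalski, Thu-PM→Andersen+Petrov, Fri-AM→Petrov.
Loads: Kowalski 2, Andersen 1, Petrov 2, Marcus 1 — all ≤ 2.

2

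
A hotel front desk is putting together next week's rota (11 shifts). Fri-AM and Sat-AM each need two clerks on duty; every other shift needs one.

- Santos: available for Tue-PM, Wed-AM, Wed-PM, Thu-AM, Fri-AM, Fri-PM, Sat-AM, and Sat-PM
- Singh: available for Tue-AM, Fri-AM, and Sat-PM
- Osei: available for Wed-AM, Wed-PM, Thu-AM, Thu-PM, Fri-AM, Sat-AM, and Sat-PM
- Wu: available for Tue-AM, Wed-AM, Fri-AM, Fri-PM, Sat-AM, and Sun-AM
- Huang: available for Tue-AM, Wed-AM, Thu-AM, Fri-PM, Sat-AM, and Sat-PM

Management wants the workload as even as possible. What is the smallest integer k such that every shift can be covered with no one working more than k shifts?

3

With 5 clerks and 13 worker-slots to fill, someone must work at least ⌈13/5⌉ = 3 shifts, so k ≥ 3.
k = 3 works: Tue-AM→Singh, Tue-PM→Santos, Wed-AM→Osei, Wed-PM→Santos, Thu-AM→Santos, Thu-PM→Osei, Fri-AM→Singh+Osei, Fri-PM→Wu, Sat-AM→Wu+Huang, Sat-PM→Singh, Sun-AM→Wu.
Loads: Santos 3, Singh 3, Osei 3, Wu 3, Huang 1 — all ≤ 3.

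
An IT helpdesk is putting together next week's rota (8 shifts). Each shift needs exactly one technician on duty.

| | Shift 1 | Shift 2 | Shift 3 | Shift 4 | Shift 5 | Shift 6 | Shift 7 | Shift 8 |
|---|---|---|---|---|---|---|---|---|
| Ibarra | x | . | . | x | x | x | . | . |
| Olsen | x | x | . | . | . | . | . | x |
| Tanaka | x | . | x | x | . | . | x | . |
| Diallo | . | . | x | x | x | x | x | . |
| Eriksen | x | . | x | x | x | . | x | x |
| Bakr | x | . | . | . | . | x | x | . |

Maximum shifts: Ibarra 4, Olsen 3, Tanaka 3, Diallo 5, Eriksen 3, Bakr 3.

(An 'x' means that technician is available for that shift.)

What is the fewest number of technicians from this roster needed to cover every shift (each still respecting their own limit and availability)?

8 slots to fill and no one can take more than 5, so at least ⌈8/5⌉ = 2 technicians are needed.
Olsen and Diallo alone can cover everything: Shift 1→Olsen, Shift 2→Olsen, Shift 3→Diallo, Shift 4→Diallo, Shift 5→Diallo, Shift 6→Diallo, Shift 7→Diallo, Shift 8→Olsen.

2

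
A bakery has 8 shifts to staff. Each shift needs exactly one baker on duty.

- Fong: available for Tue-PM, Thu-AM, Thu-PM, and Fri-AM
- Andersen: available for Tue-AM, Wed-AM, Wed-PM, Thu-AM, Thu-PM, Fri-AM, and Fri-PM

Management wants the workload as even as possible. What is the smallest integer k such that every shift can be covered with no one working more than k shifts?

With 2 bakers and 8 worker-slots to fill, someone must work at least ⌈8/2⌉ = 4 shifts, so k ≥ 4.
k = 4 works: Tue-AM→Andersen, Tue-PM→Fong, Wed-AM→Andersen, Wed-PM→Andersen, Thu-AM→Fong, Thu-PM→Fong, Fri-AM→Fong, Fri-PM→Andersen.
Loads: Fong 4, Andersen 4 — all ≤ 4.

4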